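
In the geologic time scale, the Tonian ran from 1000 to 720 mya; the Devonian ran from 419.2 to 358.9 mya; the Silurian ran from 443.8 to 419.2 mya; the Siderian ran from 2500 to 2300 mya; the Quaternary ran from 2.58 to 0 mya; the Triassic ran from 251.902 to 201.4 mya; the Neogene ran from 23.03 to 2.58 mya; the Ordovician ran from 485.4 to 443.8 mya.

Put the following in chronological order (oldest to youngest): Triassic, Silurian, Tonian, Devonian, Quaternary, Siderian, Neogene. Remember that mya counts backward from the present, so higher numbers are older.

The oldest of these is Siderian (starts 2500 Ma) and the youngest is Quaternary (ends 0 Ma).
In between, by decreasing start age: Tonian (1000), Silurian (443.8), Devonian (419.2), Triassic (251.902), Neogene (23.03).

Siderian → Tonian → Silurian → Devonian → Triassic → Neogene → Quaternary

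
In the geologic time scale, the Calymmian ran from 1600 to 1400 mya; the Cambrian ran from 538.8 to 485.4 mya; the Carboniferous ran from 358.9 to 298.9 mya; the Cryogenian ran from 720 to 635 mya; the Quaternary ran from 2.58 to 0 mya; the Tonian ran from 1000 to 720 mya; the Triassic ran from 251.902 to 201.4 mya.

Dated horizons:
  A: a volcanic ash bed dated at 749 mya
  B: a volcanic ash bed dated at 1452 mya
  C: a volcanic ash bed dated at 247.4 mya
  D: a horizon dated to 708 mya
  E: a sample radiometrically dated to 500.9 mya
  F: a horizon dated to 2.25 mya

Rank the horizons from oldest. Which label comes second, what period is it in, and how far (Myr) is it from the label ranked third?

A, in the Tonian; 41 million years to D

Larger Ma means older, so oldest first: B 1452 > A 749 > D 708 > E 500.9 > C 247.4 > F 2.25.
Counting 2 along gives A (749 Ma); the excerpt puts that inside the Tonian, 1000–720 Ma.
Next in line is D (708 Ma), and 749 − 708 = 41 Myr.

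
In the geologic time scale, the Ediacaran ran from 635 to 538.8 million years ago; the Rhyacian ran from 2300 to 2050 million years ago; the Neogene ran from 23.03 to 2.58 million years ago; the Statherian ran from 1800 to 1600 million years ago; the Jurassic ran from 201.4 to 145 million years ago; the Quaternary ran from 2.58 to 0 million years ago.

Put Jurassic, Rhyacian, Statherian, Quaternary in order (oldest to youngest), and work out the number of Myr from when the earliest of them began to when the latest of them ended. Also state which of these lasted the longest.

Rhyacian, Statherian, Jurassic, Quaternary; total span 2300 Myr; longest is Rhyacian

Start ages (Ma): Rhyacian 2300, Statherian 1800, Jurassic 201.4, Quaternary 2.58.
Ordered oldest to youngest: Rhyacian, Statherian, Jurassic, Quaternary.
Span = 2300 − 0 = 2300 Myr.
Durations: Statherian 200, Jurassic 56.4, Quaternary 2.58, Rhyacian 250 → longest is Rhyacian (250 Myr).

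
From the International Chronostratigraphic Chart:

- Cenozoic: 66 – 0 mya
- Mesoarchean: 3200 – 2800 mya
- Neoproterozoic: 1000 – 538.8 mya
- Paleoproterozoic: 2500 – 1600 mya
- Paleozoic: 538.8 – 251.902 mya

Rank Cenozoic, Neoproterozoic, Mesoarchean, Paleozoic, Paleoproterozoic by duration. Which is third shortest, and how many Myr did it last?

Mesoarchean, 400 million years

Start − end for each: Cenozoic 66 − 0 = 66; Neoproterozoic 1000 − 538.8 = 461.2; Mesoarchean 3200 − 2800 = 400; Paleozoic 538.8 − 251.902 = 286.898; Paleoproterozoic 2500 − 1600 = 900.
Ranking these from shortest: Cenozoic < Paleozoic < Mesoarchean < Neoproterozoic < Paleoproterozoic.
Position 3 in that ranking is Mesoarchean, which lasted 400 Myr.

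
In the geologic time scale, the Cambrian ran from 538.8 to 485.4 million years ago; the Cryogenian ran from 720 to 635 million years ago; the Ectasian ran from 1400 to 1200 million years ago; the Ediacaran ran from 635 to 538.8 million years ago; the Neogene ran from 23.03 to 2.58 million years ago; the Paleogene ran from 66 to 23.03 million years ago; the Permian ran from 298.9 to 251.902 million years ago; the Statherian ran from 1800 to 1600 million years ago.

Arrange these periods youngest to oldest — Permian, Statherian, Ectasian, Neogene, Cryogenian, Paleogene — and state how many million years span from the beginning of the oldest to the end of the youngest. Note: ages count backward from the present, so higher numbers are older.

Neogene → Paleogene → Permian → Cryogenian → Ectasian → Statherian; total span 1797.42 Myr

From the excerpt: Permian 298.9–251.902; Statherian 1800–1600; Ectasian 1400–1200; Neogene 23.03–2.58; Cryogenian 720–635; Paleogene 66–23.03 (Ma).
Larger Ma is earlier, so the oldest is Statherian and the youngest is Neogene; youngest to oldest: Neogene, Paleogene, Permian, Cryogenian, Ectasian, Statherian.
Oldest start 1800 minus youngest end 2.58 gives 1797.42 Myr overall.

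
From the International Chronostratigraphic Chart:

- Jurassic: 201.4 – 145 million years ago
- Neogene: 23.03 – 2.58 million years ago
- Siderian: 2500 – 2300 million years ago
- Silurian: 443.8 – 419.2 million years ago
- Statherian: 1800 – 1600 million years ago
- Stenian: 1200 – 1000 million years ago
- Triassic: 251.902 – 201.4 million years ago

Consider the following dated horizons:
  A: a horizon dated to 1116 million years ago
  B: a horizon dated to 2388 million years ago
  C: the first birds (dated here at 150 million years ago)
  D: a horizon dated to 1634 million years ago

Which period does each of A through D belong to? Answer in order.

A: 1116 Ma lies in 1200–1000 Ma, so Stenian.
B: 2388 Ma lies in 2500–2300 Ma, so Siderian.
C: 150 Ma lies in 201.4–145 Ma, so Jurassic.
D: 1634 Ma lies in 1800–1600 Ma, so Statherian.

A — Stenian; B — Siderian; C — Jurassic; D — Statherian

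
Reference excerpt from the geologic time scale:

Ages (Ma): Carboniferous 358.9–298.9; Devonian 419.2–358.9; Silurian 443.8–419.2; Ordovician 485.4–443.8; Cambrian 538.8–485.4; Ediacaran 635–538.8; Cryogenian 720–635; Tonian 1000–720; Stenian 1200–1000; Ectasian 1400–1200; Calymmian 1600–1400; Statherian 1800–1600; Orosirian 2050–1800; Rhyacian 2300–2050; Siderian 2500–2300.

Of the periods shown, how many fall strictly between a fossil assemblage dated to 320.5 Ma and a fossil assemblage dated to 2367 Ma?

13

The older date is 2367 Ma and the younger is 320.5 Ma.
Periods with start < 2367 and end > 320.5 Ma: Rhyacian (2300–2050), Orosirian (2050–1800), Statherian (1800–1600), Calymmian (1600–1400), Ectasian (1400–1200), Stenian (1200–1000), Tonian (1000–720), Cryogenian (720–635), Ediacaran (635–538.8), Cambrian (538.8–485.4), Ordovician (485.4–443.8), Silurian (443.8–419.2), Devonian (419.2–358.9).
That is 13 complete periods.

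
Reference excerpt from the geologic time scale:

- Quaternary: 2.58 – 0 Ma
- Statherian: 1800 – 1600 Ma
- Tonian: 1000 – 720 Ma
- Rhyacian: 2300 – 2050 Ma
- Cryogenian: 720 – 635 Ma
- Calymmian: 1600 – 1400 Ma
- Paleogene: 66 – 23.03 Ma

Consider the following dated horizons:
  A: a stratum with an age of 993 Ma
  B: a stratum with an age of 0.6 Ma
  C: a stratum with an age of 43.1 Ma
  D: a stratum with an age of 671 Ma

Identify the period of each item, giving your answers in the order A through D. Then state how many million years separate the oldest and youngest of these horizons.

Match each age against the start–end ranges in the excerpt: A = 993 Ma → Tonian (1000–720); B = 0.6 Ma → Quaternary (2.58–0); C = 43.1 Ma → Paleogene (66–23.03); D = 671 Ma → Cryogenian (720–635).
The largest age is 993 Ma and the smallest is 0.6 Ma; their difference is 992.4 Myr.

A — Tonian; B — Quaternary; C — Paleogene; D — Cryogenian; span 992.4 million years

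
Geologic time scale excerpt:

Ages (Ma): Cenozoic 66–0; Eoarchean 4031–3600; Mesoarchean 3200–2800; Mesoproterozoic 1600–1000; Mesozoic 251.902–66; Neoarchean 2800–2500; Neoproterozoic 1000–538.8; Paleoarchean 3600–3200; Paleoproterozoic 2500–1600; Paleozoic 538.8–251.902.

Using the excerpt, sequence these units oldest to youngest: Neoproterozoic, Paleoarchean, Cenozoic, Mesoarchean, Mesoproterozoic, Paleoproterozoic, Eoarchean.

Eoarchean, Paleoarchean, Mesoarchean, Paleoproterozoic, Mesoproterozoic, Neoproterozoic, Cenozoic

Sorting by start age (descending Ma, since larger Ma = older): Eoarchean began 4031, Paleoarchean began 3600, Mesoarchean began 3200, Paleoproterozoic began 2500, Mesoproterozoic began 1600, Neoproterozoic began 1000, Cenozoic began 66.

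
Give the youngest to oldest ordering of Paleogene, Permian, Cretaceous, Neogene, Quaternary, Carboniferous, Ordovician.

Quaternary, then Neogene, then Paleogene, then Cretaceous, then Permian, then Carboniferous, then Ordovician

Group by era (each group listed oldest first) — Paleozoic: Ordovician, Carboniferous, Permian; Mesozoic: Cretaceous; Cenozoic: Paleogene, Neogene, Quaternary. The eras run Paleozoic → Mesozoic → Cenozoic. Concatenating the groups in that era order and then reversing gives youngest to oldest.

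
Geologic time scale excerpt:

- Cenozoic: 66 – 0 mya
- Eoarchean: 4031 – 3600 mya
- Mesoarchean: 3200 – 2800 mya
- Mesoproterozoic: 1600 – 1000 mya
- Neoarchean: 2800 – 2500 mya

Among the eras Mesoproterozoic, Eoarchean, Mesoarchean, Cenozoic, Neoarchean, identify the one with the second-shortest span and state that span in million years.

Durations: Mesoproterozoic 600; Eoarchean 431; Mesoarchean 400; Cenozoic 66; Neoarchean 300 Myr.
Sorted shortest-first: Cenozoic (66), Neoarchean (300), Mesoarchean (400), Eoarchean (431), Mesoproterozoic (600).
The second shortest is Neoarchean at 300 Myr.

Neoarchean, 300 million years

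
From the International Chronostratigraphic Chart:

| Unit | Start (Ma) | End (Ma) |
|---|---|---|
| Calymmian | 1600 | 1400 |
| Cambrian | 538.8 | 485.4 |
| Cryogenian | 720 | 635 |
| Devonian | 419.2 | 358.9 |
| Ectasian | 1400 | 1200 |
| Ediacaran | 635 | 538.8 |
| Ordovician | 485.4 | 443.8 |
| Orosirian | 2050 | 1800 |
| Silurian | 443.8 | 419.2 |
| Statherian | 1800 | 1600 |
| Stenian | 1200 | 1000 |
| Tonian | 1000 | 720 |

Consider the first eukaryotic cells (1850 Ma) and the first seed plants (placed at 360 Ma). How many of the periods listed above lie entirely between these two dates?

1850 Ma sits inside the Orosirian (2050–1800) and 360 Ma inside the Devonian (419.2–358.9); neither of those is wholly between the two dates.
The listed periods lying completely between them are Statherian, Calymmian, Ectasian, Stenian, Tonian, Cryogenian, Ediacaran, Cambrian, Ordovician, Silurian — 10 in all.

10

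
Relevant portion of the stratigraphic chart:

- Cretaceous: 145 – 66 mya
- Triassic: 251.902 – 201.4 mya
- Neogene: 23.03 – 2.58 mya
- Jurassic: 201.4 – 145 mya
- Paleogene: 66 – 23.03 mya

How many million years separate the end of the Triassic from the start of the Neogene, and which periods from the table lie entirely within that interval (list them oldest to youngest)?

178.37 million years; Jurassic, Cretaceous, Paleogene

The Triassic closes at 201.4 Ma and the Neogene opens at 23.03 Ma, so the interval is 201.4 − 23.03 = 178.37 Myr.
A period fits inside if it starts at or after 201.4 Ma and ends at or before 23.03 Ma; oldest first that gives Jurassic, Cretaceous, Paleogene.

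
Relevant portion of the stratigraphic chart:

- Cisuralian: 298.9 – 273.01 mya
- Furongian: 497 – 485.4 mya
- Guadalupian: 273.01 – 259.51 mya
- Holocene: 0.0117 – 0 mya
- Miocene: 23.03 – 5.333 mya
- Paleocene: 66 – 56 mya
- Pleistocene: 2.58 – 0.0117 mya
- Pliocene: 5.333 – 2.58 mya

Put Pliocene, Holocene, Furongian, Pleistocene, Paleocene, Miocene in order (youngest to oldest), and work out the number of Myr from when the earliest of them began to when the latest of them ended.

Holocene → Pleistocene → Pliocene → Miocene → Paleocene → Furongian; total span 497 Myr

From the excerpt: Pliocene 5.333–2.58; Holocene 0.0117–0; Furongian 497–485.4; Pleistocene 2.58–0.0117; Paleocene 66–56; Miocene 23.03–5.333 (Ma).
Larger Ma is earlier, so the oldest is Furongian and the youngest is Holocene; youngest to oldest: Holocene, Pleistocene, Pliocene, Miocene, Paleocene, Furongian.
Oldest start 497 minus youngest end 0 gives 497 Myr overall.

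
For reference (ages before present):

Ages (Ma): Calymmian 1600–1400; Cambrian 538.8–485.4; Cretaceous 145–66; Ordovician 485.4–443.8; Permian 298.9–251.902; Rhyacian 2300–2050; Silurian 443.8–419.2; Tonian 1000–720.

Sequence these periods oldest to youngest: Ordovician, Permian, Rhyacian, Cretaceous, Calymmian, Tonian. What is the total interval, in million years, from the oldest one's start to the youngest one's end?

From the excerpt: Ordovician 485.4–443.8; Permian 298.9–251.902; Rhyacian 2300–2050; Cretaceous 145–66; Calymmian 1600–1400; Tonian 1000–720 (Ma).
Larger Ma is earlier, so the oldest is Rhyacian and the youngest is Cretaceous; oldest to youngest: Rhyacian, Calymmian, Tonian, Ordovician, Permian, Cretaceous.
Oldest start 2300 minus youngest end 66 gives 2234 Myr overall.

Rhyacian → Calymmian → Tonian → Ordovician → Permian → Cretaceous; total span 2234 Myr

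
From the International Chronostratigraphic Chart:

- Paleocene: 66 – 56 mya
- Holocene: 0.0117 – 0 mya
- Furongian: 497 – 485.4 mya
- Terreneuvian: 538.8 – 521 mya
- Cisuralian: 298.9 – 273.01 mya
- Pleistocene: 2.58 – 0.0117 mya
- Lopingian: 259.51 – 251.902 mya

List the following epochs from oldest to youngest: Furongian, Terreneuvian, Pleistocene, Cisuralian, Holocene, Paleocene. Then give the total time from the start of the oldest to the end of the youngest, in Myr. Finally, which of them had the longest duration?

Terreneuvian → Furongian → Cisuralian → Paleocene → Pleistocene → Holocene; total span 538.8 Myr; longest is Cisuralian

From the excerpt: Furongian 497–485.4; Terreneuvian 538.8–521; Pleistocene 2.58–0.0117; Cisuralian 298.9–273.01; Holocene 0.0117–0; Paleocene 66–56 (Ma).
Larger Ma is earlier, so the oldest is Terreneuvian and the youngest is Holocene; oldest to youngest: Terreneuvian, Furongian, Cisuralian, Paleocene, Pleistocene, Holocene.
Oldest start 538.8 minus youngest end 0 gives 538.8 Myr overall.
Individual lengths (start − end): Terreneuvian 17.8; Furongian 11.6; Cisuralian 25.89; Holocene 0.0117; Paleocene 10; Pleistocene 2.5683. The largest is Cisuralian at 25.89 Myr.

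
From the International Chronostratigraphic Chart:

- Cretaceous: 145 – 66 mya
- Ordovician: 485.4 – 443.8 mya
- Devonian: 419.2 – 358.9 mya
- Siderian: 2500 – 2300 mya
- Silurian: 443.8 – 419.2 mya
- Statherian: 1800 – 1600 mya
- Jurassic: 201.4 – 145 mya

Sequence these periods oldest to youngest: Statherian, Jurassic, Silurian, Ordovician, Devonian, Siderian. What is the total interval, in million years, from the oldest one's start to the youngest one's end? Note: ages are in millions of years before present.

Start ages (Ma): Siderian 2500, Statherian 1800, Ordovician 485.4, Silurian 443.8, Devonian 419.2, Jurassic 201.4.
Ordered oldest to youngest: Siderian, Statherian, Ordovician, Silurian, Devonian, Jurassic.
Span = 2500 − 145 = 2355 Myr.

Siderian → Statherian → Ordovician → Silurian → Devonian → Jurassic; total span 2355 Myr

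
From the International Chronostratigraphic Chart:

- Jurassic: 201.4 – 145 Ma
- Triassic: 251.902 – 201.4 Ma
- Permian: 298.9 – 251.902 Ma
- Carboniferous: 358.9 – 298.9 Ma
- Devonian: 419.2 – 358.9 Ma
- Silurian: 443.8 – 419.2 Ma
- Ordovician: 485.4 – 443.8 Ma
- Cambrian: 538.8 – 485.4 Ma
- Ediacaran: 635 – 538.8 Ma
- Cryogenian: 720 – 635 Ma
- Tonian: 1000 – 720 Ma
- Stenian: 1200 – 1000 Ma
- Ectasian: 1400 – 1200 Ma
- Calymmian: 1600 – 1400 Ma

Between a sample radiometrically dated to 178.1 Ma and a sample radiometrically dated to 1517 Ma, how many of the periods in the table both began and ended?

12

1517 Ma sits inside the Calymmian (1600–1400) and 178.1 Ma inside the Jurassic (201.4–145); neither of those is wholly between the two dates.
The listed periods lying completely between them are Ectasian, Stenian, Tonian, Cryogenian, Ediacaran, Cambrian, Ordovician, Silurian, Devonian, Carboniferous, Permian, Triassic — 12 in all.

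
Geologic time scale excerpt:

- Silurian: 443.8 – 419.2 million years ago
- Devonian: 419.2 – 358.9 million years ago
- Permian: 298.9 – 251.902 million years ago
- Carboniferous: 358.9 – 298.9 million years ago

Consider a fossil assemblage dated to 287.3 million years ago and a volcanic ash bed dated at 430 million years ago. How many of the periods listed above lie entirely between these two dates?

430 Ma sits inside the Silurian (443.8–419.2) and 287.3 Ma inside the Permian (298.9–251.902); neither of those is wholly between the two dates.
The listed periods lying completely between them are Devonian, Carboniferous — 2 in all.

2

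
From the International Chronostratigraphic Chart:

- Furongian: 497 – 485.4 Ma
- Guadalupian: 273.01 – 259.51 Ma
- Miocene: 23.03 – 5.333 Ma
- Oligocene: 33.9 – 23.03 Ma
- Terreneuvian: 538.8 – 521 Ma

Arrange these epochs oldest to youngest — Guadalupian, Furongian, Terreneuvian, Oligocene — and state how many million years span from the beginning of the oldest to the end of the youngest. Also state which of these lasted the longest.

From the excerpt: Guadalupian 273.01–259.51; Furongian 497–485.4; Terreneuvian 538.8–521; Oligocene 33.9–23.03 (Ma).
Larger Ma is earlier, so the oldest is Terreneuvian and the youngest is Oligocene; oldest to youngest: Terreneuvian, Furongian, Guadalupian, Oligocene.
Oldest start 538.8 minus youngest end 23.03 gives 515.77 Myr overall.
Individual lengths (start − end): Oligocene 10.87; Terreneuvian 17.8; Guadalupian 13.5; Furongian 11.6. The largest is Terreneuvian at 17.8 Myr.

Terreneuvian, Furongian, Guadalupian, Oligocene; total span 515.77 Myr; longest is Terreneuvian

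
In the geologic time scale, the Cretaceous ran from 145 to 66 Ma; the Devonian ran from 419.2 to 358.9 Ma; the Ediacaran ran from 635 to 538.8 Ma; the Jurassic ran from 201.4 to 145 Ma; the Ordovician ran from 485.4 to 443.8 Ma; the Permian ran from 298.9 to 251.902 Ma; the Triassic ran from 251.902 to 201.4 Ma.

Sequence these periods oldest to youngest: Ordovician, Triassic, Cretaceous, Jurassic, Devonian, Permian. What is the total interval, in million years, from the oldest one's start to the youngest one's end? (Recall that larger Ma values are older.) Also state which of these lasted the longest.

Ordovician → Devonian → Permian → Triassic → Jurassic → Cretaceous; total span 419.4 Myr; longest is Cretaceous

From the excerpt: Ordovician 485.4–443.8; Triassic 251.902–201.4; Cretaceous 145–66; Jurassic 201.4–145; Devonian 419.2–358.9; Permian 298.9–251.902 (Ma).
Larger Ma is earlier, so the oldest is Ordovician and the youngest is Cretaceous; oldest to youngest: Ordovician, Devonian, Permian, Triassic, Jurassic, Cretaceous.
Oldest start 485.4 minus youngest end 66 gives 419.4 Myr overall.
Individual lengths (start − end): Jurassic 56.4; Cretaceous 79; Ordovician 41.6; Permian 46.998; Triassic 50.502; Devonian 60.3. The largest is Cretaceous at 79 Myr.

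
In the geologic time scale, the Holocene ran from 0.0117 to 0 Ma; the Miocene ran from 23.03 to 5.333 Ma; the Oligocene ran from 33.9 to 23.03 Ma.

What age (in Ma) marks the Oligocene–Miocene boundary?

23.03 Ma

The Oligocene ends and the Miocene begins at 23.03 Ma.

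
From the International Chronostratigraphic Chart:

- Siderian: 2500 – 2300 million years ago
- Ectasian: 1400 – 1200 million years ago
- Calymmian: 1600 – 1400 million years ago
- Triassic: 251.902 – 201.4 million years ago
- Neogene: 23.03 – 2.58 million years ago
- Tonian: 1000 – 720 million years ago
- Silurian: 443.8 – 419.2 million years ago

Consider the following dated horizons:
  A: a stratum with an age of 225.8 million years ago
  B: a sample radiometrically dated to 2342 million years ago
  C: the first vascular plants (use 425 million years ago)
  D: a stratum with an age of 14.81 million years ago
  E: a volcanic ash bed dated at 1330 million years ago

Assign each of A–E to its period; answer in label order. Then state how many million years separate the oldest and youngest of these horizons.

Match each age against the start–end ranges in the excerpt: A = 225.8 Ma → Triassic (251.902–201.4); B = 2342 Ma → Siderian (2500–2300); C = 425 Ma → Silurian (443.8–419.2); D = 14.81 Ma → Neogene (23.03–2.58); E = 1330 Ma → Ectasian (1400–1200).
The largest age is 2342 Ma and the smallest is 14.81 Ma; their difference is 2327.19 Myr.

A — Triassic; B — Siderian; C — Silurian; D — Neogene; E — Ectasian; span 2327.19 million years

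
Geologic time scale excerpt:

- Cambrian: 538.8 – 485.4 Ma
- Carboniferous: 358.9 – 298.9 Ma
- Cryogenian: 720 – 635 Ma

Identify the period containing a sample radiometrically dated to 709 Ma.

709 Ma lies between 720 and 635 Ma, so it falls in the Cryogenian.

Cryogenian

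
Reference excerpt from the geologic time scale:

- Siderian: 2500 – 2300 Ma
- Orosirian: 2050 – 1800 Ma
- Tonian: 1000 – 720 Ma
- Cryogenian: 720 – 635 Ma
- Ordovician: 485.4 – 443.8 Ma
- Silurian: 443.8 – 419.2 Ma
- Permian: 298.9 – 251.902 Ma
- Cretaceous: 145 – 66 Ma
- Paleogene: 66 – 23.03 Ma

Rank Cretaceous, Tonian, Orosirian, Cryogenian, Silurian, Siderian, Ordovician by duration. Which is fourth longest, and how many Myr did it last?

Cryogenian, 85 million years

Start − end for each: Cretaceous 145 − 66 = 79; Tonian 1000 − 720 = 280; Orosirian 2050 − 1800 = 250; Cryogenian 720 − 635 = 85; Silurian 443.8 − 419.2 = 24.6; Siderian 2500 − 2300 = 200; Ordovician 485.4 − 443.8 = 41.6.
Ranking these from longest: Tonian > Orosirian > Siderian > Cryogenian > Cretaceous > Ordovician > Silurian.
Position 4 in that ranking is Cryogenian, which lasted 85 Myr.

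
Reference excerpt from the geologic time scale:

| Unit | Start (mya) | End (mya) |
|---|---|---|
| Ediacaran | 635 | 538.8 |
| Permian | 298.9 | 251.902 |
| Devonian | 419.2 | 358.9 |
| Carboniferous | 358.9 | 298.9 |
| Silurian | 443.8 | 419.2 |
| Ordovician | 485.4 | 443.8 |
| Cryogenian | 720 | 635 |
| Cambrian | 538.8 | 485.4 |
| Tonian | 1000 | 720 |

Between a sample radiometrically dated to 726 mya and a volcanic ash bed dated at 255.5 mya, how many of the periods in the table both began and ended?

726 Ma sits inside the Tonian (1000–720) and 255.5 Ma inside the Permian (298.9–251.902); neither of those is wholly between the two dates.
The listed periods lying completely between them are Cryogenian, Ediacaran, Cambrian, Ordovician, Silurian, Devonian, Carboniferous — 7 in all.

7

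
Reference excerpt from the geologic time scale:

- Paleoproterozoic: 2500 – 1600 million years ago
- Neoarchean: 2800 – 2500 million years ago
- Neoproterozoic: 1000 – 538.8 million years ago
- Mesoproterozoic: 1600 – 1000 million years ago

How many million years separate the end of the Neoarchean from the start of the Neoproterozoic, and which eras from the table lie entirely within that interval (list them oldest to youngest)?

1500 million years; Paleoproterozoic, Mesoproterozoic

The Neoarchean closes at 2500 Ma and the Neoproterozoic opens at 1000 Ma, so the interval is 2500 − 1000 = 1500 Myr.
An era fits inside if it starts at or after 2500 Ma and ends at or before 1000 Ma; oldest first that gives Paleoproterozoic, Mesoproterozoic.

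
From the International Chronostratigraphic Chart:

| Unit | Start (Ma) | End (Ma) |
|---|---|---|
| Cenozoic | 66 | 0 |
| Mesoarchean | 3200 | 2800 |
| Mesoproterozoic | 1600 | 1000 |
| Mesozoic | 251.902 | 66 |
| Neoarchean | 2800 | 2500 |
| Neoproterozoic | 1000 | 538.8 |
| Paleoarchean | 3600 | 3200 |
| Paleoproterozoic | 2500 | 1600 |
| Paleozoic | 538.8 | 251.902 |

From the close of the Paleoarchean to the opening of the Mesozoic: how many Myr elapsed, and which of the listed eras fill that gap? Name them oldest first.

2948.098 million years; Mesoarchean, Neoarchean, Paleoproterozoic, Mesoproterozoic, Neoproterozoic, Paleozoic

End of Paleoarchean = 3200 Ma; start of Mesozoic = 251.902 Ma.
Gap = 3200 − 251.902 = 2948.098 Myr.
Eras wholly inside 3200–251.902 Ma: Mesoarchean (3200–2800), Neoarchean (2800–2500), Paleoproterozoic (2500–1600), Mesoproterozoic (1600–1000), Neoproterozoic (1000–538.8), Paleozoic (538.8–251.902).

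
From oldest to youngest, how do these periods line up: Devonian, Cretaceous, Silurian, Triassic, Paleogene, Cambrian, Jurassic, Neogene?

Cambrian → Silurian → Devonian → Triassic → Jurassic → Cretaceous → Paleogene → Neogene

Group by era (each group listed oldest first) — Paleozoic: Cambrian, Silurian, Devonian; Mesozoic: Triassic, Jurassic, Cretaceous; Cenozoic: Paleogene, Neogene. The eras run Paleozoic → Mesozoic → Cenozoic. Concatenating the groups in that era order gives oldest to youngest directly.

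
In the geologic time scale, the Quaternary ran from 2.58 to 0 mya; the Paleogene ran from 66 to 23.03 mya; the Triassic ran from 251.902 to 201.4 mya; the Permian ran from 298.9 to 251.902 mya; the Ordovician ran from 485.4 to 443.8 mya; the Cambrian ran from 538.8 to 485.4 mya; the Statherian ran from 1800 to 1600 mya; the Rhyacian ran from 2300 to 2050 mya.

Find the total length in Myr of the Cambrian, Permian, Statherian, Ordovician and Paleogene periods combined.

Duration is start − end for each: (538.8 − 485.4) + (298.9 − 251.902) + (1800 − 1600) + (485.4 − 443.8) + (66 − 23.03).
That is 53.4 + 46.998 + 200 + 41.6 + 42.97, which totals 384.968 million years.

384.968 million years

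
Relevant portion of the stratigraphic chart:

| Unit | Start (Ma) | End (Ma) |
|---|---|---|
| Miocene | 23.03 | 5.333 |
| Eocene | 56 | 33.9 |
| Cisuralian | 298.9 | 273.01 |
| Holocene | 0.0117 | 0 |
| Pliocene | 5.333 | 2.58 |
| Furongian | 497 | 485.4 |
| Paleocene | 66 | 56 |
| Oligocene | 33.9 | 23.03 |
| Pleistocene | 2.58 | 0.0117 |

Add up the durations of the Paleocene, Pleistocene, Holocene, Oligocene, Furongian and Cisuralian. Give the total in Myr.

60.94 million years

Duration is start − end for each: (66 − 56) + (2.58 − 0.0117) + (0.0117 − 0) + (33.9 − 23.03) + (497 − 485.4) + (298.9 − 273.01).
That is 10 + 2.5683 + 0.0117 + 10.87 + 11.6 + 25.89, which totals 60.94 million years.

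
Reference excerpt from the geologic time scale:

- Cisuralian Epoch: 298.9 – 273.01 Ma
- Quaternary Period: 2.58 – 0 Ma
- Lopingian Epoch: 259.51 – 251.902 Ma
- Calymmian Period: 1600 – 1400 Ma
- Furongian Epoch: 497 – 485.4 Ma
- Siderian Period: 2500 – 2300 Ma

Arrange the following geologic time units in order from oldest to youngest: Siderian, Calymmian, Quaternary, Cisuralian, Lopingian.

The oldest of these is Siderian (starts 2500 Ma) and the youngest is Quaternary (ends 0 Ma).
In between, by decreasing start age: Calymmian (1600), Cisuralian (298.9), Lopingian (259.51).

Siderian, then Calymmian, then Cisuralian, then Lopingian, then Quaternary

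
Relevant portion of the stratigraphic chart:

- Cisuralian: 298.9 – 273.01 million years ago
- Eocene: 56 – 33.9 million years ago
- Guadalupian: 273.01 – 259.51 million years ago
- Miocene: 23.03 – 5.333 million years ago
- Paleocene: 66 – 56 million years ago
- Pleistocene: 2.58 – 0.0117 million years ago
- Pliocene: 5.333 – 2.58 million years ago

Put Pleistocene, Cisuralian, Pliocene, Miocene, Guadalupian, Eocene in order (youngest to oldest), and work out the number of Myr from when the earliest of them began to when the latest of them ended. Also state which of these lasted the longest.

From the excerpt: Pleistocene 2.58–0.0117; Cisuralian 298.9–273.01; Pliocene 5.333–2.58; Miocene 23.03–5.333; Guadalupian 273.01–259.51; Eocene 56–33.9 (Ma).
Larger Ma is earlier, so the oldest is Cisuralian and the youngest is Pleistocene; youngest to oldest: Pleistocene, Pliocene, Miocene, Eocene, Guadalupian, Cisuralian.
Oldest start 298.9 minus youngest end 0.0117 gives 298.8883 Myr overall.
Individual lengths (start − end): Pliocene 2.753; Pleistocene 2.5683; Cisuralian 25.89; Miocene 17.697; Eocene 22.1; Guadalupian 13.5. The largest is Cisuralian at 25.89 Myr.

Pleistocene → Pliocene → Miocene → Eocene → Guadalupian → Cisuralian; total span 298.8883 Myr; longest is Cisuralian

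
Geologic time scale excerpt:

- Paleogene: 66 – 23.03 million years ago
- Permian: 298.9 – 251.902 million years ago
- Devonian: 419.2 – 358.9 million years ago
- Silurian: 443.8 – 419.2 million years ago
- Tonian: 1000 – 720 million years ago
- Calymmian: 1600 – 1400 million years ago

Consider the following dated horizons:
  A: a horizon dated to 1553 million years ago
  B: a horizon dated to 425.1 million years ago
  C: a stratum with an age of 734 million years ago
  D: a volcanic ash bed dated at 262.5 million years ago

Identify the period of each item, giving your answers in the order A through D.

Match each age against the start–end ranges in the excerpt: A = 1553 Ma → Calymmian (1600–1400); B = 425.1 Ma → Silurian (443.8–419.2); C = 734 Ma → Tonian (1000–720); D = 262.5 Ma → Permian (298.9–251.902).

A — Calymmian; B — Silurian; C — Tonian; D — Permian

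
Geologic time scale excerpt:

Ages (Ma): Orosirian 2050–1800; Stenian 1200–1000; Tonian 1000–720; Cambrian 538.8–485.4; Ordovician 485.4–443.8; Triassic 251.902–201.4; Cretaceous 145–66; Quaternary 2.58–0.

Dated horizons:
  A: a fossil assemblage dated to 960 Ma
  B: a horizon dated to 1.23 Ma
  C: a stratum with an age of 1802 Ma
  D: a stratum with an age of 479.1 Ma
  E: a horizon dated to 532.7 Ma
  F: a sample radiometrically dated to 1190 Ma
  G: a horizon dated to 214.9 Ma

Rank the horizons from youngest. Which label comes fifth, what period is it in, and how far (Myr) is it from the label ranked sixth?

Sorted youngest-first by Ma: B (1.23), G (214.9), D (479.1), E (532.7), A (960), F (1190), C (1802).
The fifth youngest is A at 960 Ma, which lies in 1000–720 Ma: the Tonian.
The sixth youngest is F at 1190 Ma; separation = |960 − 1190| = 230 Myr.

A, in the Tonian; 230 million years to F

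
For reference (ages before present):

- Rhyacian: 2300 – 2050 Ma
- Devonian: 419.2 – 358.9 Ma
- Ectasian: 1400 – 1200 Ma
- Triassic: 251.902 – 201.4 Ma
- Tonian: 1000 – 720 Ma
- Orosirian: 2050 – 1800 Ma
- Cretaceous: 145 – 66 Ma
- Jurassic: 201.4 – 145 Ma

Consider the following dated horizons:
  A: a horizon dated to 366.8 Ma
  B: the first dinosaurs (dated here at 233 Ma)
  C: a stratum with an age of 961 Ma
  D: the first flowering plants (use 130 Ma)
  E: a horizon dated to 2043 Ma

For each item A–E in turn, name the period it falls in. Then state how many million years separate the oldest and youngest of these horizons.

A — Devonian; B — Triassic; C — Tonian; D — Cretaceous; E — Orosirian; span 1913 million years

Match each age against the start–end ranges in the excerpt: A = 366.8 Ma → Devonian (419.2–358.9); B = 233 Ma → Triassic (251.902–201.4); C = 961 Ma → Tonian (1000–720); D = 130 Ma → Cretaceous (145–66); E = 2043 Ma → Orosirian (2050–1800).
The largest age is 2043 Ma and the smallest is 130 Ma; their difference is 1913 Myr.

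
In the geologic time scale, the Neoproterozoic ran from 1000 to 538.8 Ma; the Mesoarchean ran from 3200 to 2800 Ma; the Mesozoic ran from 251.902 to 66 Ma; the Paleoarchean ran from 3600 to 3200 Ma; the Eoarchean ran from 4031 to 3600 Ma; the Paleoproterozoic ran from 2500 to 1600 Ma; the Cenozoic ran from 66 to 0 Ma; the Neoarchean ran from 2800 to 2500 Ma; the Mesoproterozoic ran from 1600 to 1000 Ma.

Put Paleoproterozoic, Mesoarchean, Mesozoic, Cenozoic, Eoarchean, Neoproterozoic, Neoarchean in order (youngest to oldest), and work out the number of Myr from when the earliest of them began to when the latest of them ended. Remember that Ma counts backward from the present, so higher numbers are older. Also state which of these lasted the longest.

Cenozoic → Mesozoic → Neoproterozoic → Paleoproterozoic → Neoarchean → Mesoarchean → Eoarchean; total span 4031 Myr; longest is Paleoproterozoic

From the excerpt: Paleoproterozoic 2500–1600; Mesoarchean 3200–2800; Mesozoic 251.902–66; Cenozoic 66–0; Eoarchean 4031–3600; Neoproterozoic 1000–538.8; Neoarchean 2800–2500 (Ma).
Larger Ma is earlier, so the oldest is Eoarchean and the youngest is Cenozoic; youngest to oldest: Cenozoic, Mesozoic, Neoproterozoic, Paleoproterozoic, Neoarchean, Mesoarchean, Eoarchean.
Oldest start 4031 minus youngest end 0 gives 4031 Myr overall.
Individual lengths (start − end): Mesozoic 185.902; Neoproterozoic 461.2; Neoarchean 300; Mesoarchean 400; Eoarchean 431; Cenozoic 66; Paleoproterozoic 900. The largest is Paleoproterozoic at 900 Myr.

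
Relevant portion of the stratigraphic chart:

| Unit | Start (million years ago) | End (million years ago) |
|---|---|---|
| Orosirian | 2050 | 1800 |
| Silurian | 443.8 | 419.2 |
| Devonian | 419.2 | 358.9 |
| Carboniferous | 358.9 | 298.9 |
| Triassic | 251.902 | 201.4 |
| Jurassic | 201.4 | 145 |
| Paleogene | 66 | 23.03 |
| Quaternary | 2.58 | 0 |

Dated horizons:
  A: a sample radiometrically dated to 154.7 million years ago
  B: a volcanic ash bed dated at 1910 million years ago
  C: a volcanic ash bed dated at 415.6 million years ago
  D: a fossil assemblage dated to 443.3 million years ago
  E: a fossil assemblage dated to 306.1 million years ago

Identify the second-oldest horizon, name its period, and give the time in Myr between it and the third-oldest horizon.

D, in the Silurian; 27.7 million years to C

Larger Ma means older, so oldest first: B 1910 > D 443.3 > C 415.6 > E 306.1 > A 154.7.
Counting 2 along gives D (443.3 Ma); the excerpt puts that inside the Silurian, 443.8–419.2 Ma.
Next in line is C (415.6 Ma), and 443.3 − 415.6 = 27.7 Myr.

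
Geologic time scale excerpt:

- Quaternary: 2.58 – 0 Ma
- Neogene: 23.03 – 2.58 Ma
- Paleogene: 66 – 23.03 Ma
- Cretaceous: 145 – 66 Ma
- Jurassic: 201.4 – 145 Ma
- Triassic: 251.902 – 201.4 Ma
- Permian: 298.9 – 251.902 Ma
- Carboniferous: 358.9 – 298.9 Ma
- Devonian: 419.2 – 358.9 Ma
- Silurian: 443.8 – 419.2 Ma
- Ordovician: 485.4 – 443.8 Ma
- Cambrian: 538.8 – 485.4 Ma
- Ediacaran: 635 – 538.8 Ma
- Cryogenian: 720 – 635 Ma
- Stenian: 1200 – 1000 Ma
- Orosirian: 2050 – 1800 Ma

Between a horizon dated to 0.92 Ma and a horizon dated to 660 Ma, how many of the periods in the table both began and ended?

12

660 Ma sits inside the Cryogenian (720–635) and 0.92 Ma inside the Quaternary (2.58–0); neither of those is wholly between the two dates.
The listed periods lying completely between them are Ediacaran, Cambrian, Ordovician, Silurian, Devonian, Carboniferous, Permian, Triassic, Jurassic, Cretaceous, Paleogene, Neogene — 12 in all.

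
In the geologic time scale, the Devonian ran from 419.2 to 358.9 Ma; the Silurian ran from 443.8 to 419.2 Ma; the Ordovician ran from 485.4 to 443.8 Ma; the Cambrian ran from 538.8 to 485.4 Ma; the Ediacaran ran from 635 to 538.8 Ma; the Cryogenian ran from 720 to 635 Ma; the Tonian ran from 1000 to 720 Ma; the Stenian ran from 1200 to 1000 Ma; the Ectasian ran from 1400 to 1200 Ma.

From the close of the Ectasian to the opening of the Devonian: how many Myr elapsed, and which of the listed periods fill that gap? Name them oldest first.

End of Ectasian = 1200 Ma; start of Devonian = 419.2 Ma.
Gap = 1200 − 419.2 = 780.8 Myr.
Periods wholly inside 1200–419.2 Ma: Stenian (1200–1000), Tonian (1000–720), Cryogenian (720–635), Ediacaran (635–538.8), Cambrian (538.8–485.4), Ordovician (485.4–443.8), Silurian (443.8–419.2).

780.8 million years; Stenian, Tonian, Cryogenian, Ediacaran, Cambrian, Ordovician, Silurian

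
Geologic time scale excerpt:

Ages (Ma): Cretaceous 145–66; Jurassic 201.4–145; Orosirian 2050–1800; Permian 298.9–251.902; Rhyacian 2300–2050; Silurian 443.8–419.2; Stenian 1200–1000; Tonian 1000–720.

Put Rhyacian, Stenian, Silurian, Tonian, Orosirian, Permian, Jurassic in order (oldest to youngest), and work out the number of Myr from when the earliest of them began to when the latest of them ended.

Start ages (Ma): Rhyacian 2300, Orosirian 2050, Stenian 1200, Tonian 1000, Silurian 443.8, Permian 298.9, Jurassic 201.4.
Ordered oldest to youngest: Rhyacian, Orosirian, Stenian, Tonian, Silurian, Permian, Jurassic.
Span = 2300 − 145 = 2155 Myr.

Rhyacian, Orosirian, Stenian, Tonian, Silurian, Permian, Jurassic; total span 2155 Myr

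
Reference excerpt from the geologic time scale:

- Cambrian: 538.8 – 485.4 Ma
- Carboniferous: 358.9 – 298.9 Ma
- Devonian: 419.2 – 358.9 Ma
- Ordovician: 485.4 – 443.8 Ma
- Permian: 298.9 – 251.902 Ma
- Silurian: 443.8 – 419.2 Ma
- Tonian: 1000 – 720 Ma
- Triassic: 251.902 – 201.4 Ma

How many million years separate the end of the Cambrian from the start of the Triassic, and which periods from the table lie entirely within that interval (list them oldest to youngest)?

The Cambrian closes at 485.4 Ma and the Triassic opens at 251.902 Ma, so the interval is 485.4 − 251.902 = 233.498 Myr.
A period fits inside if it starts at or after 485.4 Ma and ends at or before 251.902 Ma; oldest first that gives Ordovician, Silurian, Devonian, Carboniferous, Permian.

233.498 million years; Ordovician, Silurian, Devonian, Carboniferous, Permian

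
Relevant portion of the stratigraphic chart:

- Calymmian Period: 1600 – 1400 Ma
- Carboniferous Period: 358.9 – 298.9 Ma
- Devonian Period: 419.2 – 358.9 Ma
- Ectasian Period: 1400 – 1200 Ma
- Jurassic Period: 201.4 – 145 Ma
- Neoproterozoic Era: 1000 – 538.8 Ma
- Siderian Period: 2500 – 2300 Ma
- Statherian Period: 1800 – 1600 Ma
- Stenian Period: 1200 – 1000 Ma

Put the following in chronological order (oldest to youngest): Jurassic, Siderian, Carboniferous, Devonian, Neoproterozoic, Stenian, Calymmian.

Siderian → Calymmian → Stenian → Neoproterozoic → Devonian → Carboniferous → Jurassic

Read off each span (Ma): Jurassic 201.4–145; Siderian 2500–2300; Carboniferous 358.9–298.9; Devonian 419.2–358.9; Neoproterozoic 1000–538.8; Stenian 1200–1000; Calymmian 1600–1400.
Larger Ma is older, so oldest→youngest is Siderian, Calymmian, Stenian, Neoproterozoic, Devonian, Carboniferous, Jurassic.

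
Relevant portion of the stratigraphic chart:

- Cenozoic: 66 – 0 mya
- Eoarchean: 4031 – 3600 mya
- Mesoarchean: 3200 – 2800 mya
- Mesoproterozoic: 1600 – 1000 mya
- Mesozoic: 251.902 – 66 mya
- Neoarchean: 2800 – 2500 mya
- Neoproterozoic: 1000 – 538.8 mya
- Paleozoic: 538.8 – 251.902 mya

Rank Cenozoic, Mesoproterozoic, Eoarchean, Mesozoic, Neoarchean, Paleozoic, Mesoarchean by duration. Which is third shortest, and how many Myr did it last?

Paleozoic, 286.898 million years

Durations: Cenozoic 66; Mesoproterozoic 600; Eoarchean 431; Mesozoic 185.902; Neoarchean 300; Paleozoic 286.898; Mesoarchean 400 Myr.
Sorted shortest-first: Cenozoic (66), Mesozoic (185.902), Paleozoic (286.898), Neoarchean (300), Mesoarchean (400), Eoarchean (431), Mesoproterozoic (600).
The third shortest is Paleozoic at 286.898 Myr.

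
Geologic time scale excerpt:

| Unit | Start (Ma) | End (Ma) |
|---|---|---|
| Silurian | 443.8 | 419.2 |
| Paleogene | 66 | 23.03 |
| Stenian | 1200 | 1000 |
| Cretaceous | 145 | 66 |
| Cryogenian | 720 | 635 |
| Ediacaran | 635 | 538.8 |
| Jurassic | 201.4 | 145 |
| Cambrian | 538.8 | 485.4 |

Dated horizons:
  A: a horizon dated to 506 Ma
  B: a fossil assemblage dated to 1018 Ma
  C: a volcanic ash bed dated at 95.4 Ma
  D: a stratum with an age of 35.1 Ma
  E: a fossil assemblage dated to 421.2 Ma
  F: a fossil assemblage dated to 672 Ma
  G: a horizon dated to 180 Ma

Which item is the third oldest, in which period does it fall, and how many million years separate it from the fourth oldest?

Larger Ma means older, so oldest first: B 1018 > F 672 > A 506 > E 421.2 > G 180 > C 95.4 > D 35.1.
Counting 3 along gives A (506 Ma); the excerpt puts that inside the Cambrian, 538.8–485.4 Ma.
Next in line is E (421.2 Ma), and 506 − 421.2 = 84.8 Myr.

A, in the Cambrian; 84.8 million years to E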